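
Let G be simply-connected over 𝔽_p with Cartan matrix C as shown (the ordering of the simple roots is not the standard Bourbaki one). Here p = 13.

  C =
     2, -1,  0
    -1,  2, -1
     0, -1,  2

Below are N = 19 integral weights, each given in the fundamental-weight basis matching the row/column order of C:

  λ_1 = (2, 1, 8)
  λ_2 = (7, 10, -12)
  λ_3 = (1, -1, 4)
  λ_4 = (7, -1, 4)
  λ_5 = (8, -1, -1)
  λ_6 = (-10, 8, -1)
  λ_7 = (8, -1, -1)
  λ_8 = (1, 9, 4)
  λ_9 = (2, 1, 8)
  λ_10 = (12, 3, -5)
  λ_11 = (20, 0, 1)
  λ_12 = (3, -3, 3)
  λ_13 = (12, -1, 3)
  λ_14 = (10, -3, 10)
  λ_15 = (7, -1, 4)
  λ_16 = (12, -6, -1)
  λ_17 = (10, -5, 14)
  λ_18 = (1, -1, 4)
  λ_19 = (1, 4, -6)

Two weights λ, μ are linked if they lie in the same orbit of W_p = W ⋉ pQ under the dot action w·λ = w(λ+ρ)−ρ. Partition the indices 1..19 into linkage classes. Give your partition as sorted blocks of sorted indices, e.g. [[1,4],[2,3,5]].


Root system A_3: the 3×3 matrix C matches after relabeling.

Each λ_j+ρ reduced to Ā_13; 3-tuples below use C's row order:

  λ_1+ρ ↦ (2, 2, 8);  λ_2+ρ ↦ (2, 0, 5);  λ_3+ρ ↦ (2, 0, 5);  λ_4+ρ ↦ (8, 0, 5);  λ_5+ρ ↦ (9, 0, 0);  λ_6+ρ ↦ (9, 0, 0);  λ_7+ρ ↦ (9, 0, 0);  λ_8+ρ ↦ (2, 8, 1);  λ_9+ρ ↦ (2, 2, 8);  λ_10+ρ ↦ (9, 0, 0);  λ_11+ρ ↦ (2, 8, 1);  λ_12+ρ ↦ (2, 2, 2);  λ_13+ρ ↦ (9, 0, 0);  λ_14+ρ ↦ (2, 2, 2);  λ_15+ρ ↦ (8, 0, 5);  λ_16+ρ ↦ (8, 0, 5);  λ_17+ρ ↦ (2, 2, 2);  λ_18+ρ ↦ (2, 0, 5);  λ_19+ρ ↦ (2, 0, 5)

These 19 weights hit 6 W_13-dot-orbits; sizes (2, 4, 3, 5, 2, 3):

[[1, 9], [2, 3, 18, 19], [4, 15, 16], [5, 6, 7, 10, 13], [8, 11], [12, 14, 17]]


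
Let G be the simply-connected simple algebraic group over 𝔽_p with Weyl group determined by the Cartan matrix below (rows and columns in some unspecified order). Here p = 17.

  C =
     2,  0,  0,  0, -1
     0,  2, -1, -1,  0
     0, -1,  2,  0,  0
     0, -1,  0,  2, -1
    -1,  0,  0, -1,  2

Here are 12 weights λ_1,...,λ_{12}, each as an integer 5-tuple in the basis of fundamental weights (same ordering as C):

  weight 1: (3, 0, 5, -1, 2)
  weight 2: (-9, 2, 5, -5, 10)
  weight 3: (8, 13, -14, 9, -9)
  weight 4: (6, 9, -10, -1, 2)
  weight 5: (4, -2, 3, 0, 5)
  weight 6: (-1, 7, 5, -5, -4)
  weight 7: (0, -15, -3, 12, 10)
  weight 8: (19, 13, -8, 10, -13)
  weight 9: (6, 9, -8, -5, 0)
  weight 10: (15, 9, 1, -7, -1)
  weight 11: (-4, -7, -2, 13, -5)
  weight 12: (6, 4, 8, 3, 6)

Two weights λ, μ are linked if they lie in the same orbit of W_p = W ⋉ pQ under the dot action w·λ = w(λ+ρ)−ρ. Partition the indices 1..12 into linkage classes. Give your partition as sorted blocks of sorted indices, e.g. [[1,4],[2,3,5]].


C ↔ A_5 under row/col permutation; |W(A_5)| = 720.

Folding the 12 weights λ_j+ρ into Ā_17 (reps in the given 5-coord order):

  λ_1+ρ ↦ (4, 1, 6, 0, 3);  λ_2+ρ ↦ (7, 1, 5, 2, 1);  λ_3+ρ ↦ (7, 1, 5, 2, 1);  λ_4+ρ ↦ (4, 1, 6, 0, 3);  λ_5+ρ ↦ (5, 1, 3, 0, 6);  λ_6+ρ ↦ (4, 1, 6, 0, 3);  λ_7+ρ ↦ (7, 1, 5, 2, 1);  λ_8+ρ ↦ (7, 1, 5, 2, 1);  λ_9+ρ ↦ (4, 1, 6, 0, 3);  λ_10+ρ ↦ (5, 1, 3, 0, 6);  λ_11+ρ ↦ (4, 1, 6, 0, 3);  λ_12+ρ ↦ (7, 1, 5, 2, 1)

3 distinct reps among the 12 weights ⇒ 3 W_17-linkage classes:

[[1, 4, 6, 9, 11], [2, 3, 7, 8, 12], [5, 10]]


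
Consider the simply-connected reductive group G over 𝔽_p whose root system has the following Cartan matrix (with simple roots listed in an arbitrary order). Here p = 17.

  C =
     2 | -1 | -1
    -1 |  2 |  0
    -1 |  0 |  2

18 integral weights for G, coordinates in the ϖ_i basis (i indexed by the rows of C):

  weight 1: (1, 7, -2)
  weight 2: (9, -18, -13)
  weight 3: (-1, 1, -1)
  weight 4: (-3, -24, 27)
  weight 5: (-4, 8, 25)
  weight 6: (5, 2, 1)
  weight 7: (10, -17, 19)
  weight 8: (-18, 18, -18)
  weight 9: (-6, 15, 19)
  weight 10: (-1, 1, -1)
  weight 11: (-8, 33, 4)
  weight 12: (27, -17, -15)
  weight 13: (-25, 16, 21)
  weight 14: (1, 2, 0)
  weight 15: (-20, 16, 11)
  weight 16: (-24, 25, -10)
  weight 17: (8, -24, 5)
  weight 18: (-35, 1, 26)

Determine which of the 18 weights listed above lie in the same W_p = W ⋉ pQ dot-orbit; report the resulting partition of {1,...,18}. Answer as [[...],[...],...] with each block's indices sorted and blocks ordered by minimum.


Cartan matrix: type A_3 (|W|=24); un-permuting the 3 rows.

λ_j+ρ reflected into Ā_17 (⟨·,θ^∨⟩≤17); 3-tuples as given:

  [1] (1, 8, 1) · [2] (10, 0, 5) · [3] (0, 2, 0) · [4] (6, 3, 2) · [5] (6, 3, 2) · [6] (6, 3, 2) · [7] (2, 3, 1) · [8] (0, 2, 0) · [9] (2, 3, 1) · [10] (0, 2, 0) · [11] (10, 0, 5) · [12] (2, 3, 1) · [13] (10, 0, 5) · [14] (2, 3, 1) · [15] (10, 0, 5) · [16] (6, 3, 2) · [17] (6, 3, 2) · [18] (10, 0, 5)

The 18 indices split into 5 linkage classes (same alcove rep ⇔ same W_17-dot-orbit):

[[1], [2, 11, 13, 15, 18], [3, 8, 10], [4, 5, 6, 16, 17], [7, 9, 12, 14]]


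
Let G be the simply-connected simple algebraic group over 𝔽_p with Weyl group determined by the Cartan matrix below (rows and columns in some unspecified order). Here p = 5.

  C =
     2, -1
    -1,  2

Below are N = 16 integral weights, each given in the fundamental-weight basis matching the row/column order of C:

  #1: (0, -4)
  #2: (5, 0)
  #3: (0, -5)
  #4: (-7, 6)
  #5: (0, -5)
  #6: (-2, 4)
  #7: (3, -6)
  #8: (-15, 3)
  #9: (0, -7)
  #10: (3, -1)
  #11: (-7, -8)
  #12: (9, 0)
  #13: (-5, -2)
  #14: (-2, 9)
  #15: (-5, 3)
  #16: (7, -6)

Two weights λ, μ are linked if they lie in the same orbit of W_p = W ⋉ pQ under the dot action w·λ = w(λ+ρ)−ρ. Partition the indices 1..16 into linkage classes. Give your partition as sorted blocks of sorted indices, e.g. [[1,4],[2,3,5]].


A_2 Cartan matrix, 2 simple roots permuted; ρ=(1,1).

W_5-reps of the 16 weights in Ā_5 (same 2-coord order as C):

  λ_1 → (2, 1)
  λ_2 → (3, 1)
  λ_3 → (3, 1)
  λ_4 → (3, 1)
  λ_5 → (3, 1)
  λ_6 → (1, 4)
  λ_7 → (1, 4)
  λ_8 → (1, 4)
  λ_9 → (4, 0)
  λ_10 → (4, 0)
  λ_11 → (2, 1)
  λ_12 → (1, 4)
  λ_13 → (1, 4)
  λ_14 → (4, 0)
  λ_15 → (4, 0)
  λ_16 → (0, 2)

Linkage partition of the 16 weights (5 classes, p=5):

[[1, 11], [2, 3, 4, 5], [6, 7, 8, 12, 13], [9, 10, 14, 15], [16]]


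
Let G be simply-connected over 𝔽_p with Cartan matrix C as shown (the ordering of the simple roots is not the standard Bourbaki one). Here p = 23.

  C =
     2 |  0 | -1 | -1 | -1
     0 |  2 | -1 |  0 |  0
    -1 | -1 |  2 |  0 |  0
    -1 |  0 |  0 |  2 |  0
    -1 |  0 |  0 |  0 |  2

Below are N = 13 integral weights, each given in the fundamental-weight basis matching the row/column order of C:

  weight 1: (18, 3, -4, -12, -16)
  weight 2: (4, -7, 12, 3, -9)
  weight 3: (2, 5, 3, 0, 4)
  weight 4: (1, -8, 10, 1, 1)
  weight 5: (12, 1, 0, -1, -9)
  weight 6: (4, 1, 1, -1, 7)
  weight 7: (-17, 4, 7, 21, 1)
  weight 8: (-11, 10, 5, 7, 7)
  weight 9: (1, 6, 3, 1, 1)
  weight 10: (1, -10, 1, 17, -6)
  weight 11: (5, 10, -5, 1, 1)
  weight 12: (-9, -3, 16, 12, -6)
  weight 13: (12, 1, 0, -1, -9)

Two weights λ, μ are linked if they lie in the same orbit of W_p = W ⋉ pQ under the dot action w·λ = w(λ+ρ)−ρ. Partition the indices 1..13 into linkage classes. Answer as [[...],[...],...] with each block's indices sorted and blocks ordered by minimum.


C ↔ D_5 under row/col permutation; |W(D_5)| = 1920.

W_23-reps of the 13 weights in Ā_23 (same 5-coord order as C):

  λ_1+ρ ↦ (3, 6, 1, 1, 5);  λ_2+ρ ↦ (3, 6, 1, 1, 5);  λ_3+ρ ↦ (3, 6, 1, 1, 5);  λ_4+ρ ↦ (2, 7, 4, 2, 2);  λ_5+ρ ↦ (5, 2, 1, 0, 8);  λ_6+ρ ↦ (5, 2, 1, 0, 8);  λ_7+ρ ↦ (5, 2, 1, 0, 8);  λ_8+ρ ↦ (2, 7, 4, 2, 2);  λ_9+ρ ↦ (2, 7, 4, 2, 2);  λ_10+ρ ↦ (2, 1, 2, 8, 5);  λ_11+ρ ↦ (2, 7, 4, 2, 2);  λ_12+ρ ↦ (5, 2, 1, 0, 8);  λ_13+ρ ↦ (5, 2, 1, 0, 8)

These 13 weights hit 4 W_23-dot-orbits; sizes (3, 4, 5, 1):

[[1, 2, 3], [4, 8, 9, 11], [5, 6, 7, 12, 13], [10]]


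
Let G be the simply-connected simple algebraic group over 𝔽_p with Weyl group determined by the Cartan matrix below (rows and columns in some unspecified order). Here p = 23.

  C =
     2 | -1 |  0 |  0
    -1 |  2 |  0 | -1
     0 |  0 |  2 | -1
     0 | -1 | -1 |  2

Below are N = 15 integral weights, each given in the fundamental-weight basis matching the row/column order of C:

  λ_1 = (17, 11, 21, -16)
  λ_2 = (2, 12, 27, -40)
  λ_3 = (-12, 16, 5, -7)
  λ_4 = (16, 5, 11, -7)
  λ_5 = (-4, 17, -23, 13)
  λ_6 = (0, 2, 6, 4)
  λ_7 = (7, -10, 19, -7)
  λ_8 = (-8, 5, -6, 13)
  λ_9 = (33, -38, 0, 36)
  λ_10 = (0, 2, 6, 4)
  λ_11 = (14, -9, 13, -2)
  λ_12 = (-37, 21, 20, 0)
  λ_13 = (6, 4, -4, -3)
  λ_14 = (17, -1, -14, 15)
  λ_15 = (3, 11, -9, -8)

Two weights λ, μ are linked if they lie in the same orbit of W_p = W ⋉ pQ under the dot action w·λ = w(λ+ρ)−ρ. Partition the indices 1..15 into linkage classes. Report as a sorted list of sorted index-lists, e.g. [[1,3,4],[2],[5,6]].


A_4 Cartan matrix, 4 simple roots permuted; ρ=(1,1,1,1).

λ_j+ρ reflected into Ā_23 (⟨·,θ^∨⟩≤23); 4-tuples as given:

  λ_1 → (1, 3, 7, 5);  λ_2 → (7, 0, 2, 3);  λ_3 → (11, 0, 0, 6);  λ_4 → (11, 0, 0, 6);  λ_5 → (6, 1, 5, 8);  λ_6 → (1, 3, 7, 5);  λ_7 → (6, 1, 5, 8);  λ_8 → (6, 1, 5, 8);  λ_9 → (1, 8, 11, 3);  λ_10 → (1, 3, 7, 5);  λ_11 → (6, 1, 5, 8);  λ_12 → (1, 1, 13, 0);  λ_13 → (7, 0, 2, 3);  λ_14 → (7, 0, 2, 3);  λ_15 → (1, 3, 7, 5)

Grouping the 15 weights by Ā_23-representative: 6 linkage classes.

[[1, 6, 10, 15], [2, 13, 14], [3, 4], [5, 7, 8, 11], [9], [12]]


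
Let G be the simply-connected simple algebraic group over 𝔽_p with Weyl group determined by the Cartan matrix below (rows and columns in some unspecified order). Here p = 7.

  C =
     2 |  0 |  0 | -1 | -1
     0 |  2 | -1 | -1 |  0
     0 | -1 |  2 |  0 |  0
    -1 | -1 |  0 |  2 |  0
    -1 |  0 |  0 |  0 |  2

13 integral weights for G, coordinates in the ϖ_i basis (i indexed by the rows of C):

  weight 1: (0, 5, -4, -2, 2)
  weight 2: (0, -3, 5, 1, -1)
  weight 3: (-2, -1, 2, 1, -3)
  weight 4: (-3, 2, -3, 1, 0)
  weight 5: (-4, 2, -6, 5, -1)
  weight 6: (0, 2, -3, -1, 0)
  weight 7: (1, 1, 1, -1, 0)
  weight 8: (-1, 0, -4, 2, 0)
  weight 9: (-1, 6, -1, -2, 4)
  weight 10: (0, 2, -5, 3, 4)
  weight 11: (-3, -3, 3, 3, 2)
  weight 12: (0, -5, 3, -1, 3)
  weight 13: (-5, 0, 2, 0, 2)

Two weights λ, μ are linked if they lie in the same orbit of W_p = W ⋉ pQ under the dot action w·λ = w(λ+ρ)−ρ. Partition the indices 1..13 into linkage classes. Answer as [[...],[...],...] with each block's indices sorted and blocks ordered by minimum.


Dynkin diagram of C (from the 8 off-diagonal −1 entries): A_5.

Ā_7 reps of the 13 weights (A_5, coords as presented):

    1: (0, 2, 1, 1, 1)
    2: (1, 2, 4, 0, 0)
    3: (1, 1, 2, 0, 1)
    4: (1, 1, 2, 0, 1)
    5: (0, 2, 1, 1, 1)
    6: (1, 1, 2, 0, 1)
    7: (2, 2, 2, 0, 1)
    8: (0, 2, 1, 1, 1)
    9: (1, 2, 4, 0, 0)
    10: (0, 2, 1, 1, 1)
    11: (2, 2, 2, 0, 1)
    12: (3, 0, 0, 1, 1)
    13: (0, 2, 1, 1, 1)

Partition of {1..13} into 5 W_7-dot-orbits:

[[1, 5, 8, 10, 13], [2, 9], [3, 4, 6], [7, 11], [12]]


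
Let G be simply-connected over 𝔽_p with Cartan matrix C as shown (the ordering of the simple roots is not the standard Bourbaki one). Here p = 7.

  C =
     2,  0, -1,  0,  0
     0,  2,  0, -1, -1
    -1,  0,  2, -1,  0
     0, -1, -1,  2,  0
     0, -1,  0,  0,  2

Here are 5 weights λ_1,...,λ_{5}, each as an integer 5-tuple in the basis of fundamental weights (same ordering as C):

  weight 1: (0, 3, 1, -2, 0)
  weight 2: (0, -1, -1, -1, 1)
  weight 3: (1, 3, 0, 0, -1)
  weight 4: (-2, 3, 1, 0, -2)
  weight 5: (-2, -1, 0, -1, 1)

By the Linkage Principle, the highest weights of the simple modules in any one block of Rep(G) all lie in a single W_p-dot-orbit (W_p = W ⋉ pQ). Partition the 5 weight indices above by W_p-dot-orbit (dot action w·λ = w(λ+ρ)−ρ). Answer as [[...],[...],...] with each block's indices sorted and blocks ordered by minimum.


Root system A_5: the 5×5 matrix C matches after relabeling.

Alcove-folded reps (p=7, 5 weights, presented ϖ-order):

  λ_1+ρ ↦ (1, 3, 1, 1, 1);  λ_2+ρ ↦ (1, 0, 0, 0, 2);  λ_3+ρ ↦ (1, 3, 1, 1, 1);  λ_4+ρ ↦ (1, 3, 1, 1, 1);  λ_5+ρ ↦ (1, 0, 0, 0, 2)

2 distinct reps among the 5 weights ⇒ 2 W_7-linkage classes:

[[1, 3, 4], [2, 5]]


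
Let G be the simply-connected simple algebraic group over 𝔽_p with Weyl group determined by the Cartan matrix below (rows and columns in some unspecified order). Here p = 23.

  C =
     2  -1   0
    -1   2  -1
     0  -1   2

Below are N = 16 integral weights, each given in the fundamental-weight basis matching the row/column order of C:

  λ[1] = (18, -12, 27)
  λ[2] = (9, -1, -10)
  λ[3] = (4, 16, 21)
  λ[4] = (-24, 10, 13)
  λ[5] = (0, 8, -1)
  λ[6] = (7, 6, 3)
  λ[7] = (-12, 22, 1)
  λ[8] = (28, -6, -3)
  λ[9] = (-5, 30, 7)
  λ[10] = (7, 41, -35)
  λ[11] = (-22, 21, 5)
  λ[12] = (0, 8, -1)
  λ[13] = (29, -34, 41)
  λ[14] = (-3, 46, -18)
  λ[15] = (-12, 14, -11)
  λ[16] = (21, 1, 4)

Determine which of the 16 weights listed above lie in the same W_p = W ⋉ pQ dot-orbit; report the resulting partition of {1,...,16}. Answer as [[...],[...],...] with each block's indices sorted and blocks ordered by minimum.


Root system A_3: the 3×3 matrix C matches after relabeling.

Alcove-folded reps (p=23, 16 weights, presented ϖ-order):

  1: (5, 6, 4)
  2: (1, 9, 0)
  3: (16, 1, 1)
  4: (9, 12, 0)
  5: (1, 9, 0)
  6: (8, 7, 4)
  7: (9, 12, 0)
  8: (16, 1, 1)
  9: (8, 7, 4)
  10: (8, 7, 4)
  11: (16, 1, 1)
  12: (1, 9, 0)
  13: (9, 4, 3)
  14: (16, 1, 1)
  15: (5, 6, 4)
  16: (16, 1, 1)

6 distinct reps among the 16 weights ⇒ 6 W_23-linkage classes:

[[1, 15], [2, 5, 12], [3, 8, 11, 14, 16], [4, 7], [6, 9, 10], [13]]


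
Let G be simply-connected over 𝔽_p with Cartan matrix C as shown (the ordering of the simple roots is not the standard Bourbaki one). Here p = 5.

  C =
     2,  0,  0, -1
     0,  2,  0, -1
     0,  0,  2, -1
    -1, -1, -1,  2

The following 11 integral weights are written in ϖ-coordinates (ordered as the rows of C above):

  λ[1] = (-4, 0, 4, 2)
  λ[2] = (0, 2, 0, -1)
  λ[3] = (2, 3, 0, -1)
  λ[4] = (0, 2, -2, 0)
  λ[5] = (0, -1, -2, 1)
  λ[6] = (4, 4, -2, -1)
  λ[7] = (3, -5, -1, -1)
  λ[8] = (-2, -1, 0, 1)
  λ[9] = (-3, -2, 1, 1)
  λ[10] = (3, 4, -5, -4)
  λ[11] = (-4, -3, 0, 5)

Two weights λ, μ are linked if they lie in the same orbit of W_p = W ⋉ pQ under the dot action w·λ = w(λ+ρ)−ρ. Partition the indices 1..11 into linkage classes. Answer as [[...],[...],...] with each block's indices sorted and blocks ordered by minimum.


Dynkin diagram of C (from the 6 off-diagonal −1 entries): D_4.

W_5-reps of the 11 weights in Ā_5 (same 4-coord order as C):

  λ_1+ρ ↦ (1, 3, 1, 0)
  λ_2+ρ ↦ (1, 3, 1, 0)
  λ_3+ρ ↦ (0, 1, 2, 1)
  λ_4+ρ ↦ (1, 3, 1, 0)
  λ_5+ρ ↦ (1, 0, 1, 1)
  λ_6+ρ ↦ (0, 0, 4, 0)
  λ_7+ρ ↦ (0, 0, 4, 0)
  λ_8+ρ ↦ (1, 0, 1, 1)
  λ_9+ρ ↦ (1, 0, 1, 1)
  λ_10+ρ ↦ (1, 0, 1, 1)
  λ_11+ρ ↦ (1, 0, 1, 1)

4 distinct reps among the 11 weights ⇒ 4 W_5-linkage classes:

[[1, 2, 4], [3], [5, 8, 9, 10, 11], [6, 7]]


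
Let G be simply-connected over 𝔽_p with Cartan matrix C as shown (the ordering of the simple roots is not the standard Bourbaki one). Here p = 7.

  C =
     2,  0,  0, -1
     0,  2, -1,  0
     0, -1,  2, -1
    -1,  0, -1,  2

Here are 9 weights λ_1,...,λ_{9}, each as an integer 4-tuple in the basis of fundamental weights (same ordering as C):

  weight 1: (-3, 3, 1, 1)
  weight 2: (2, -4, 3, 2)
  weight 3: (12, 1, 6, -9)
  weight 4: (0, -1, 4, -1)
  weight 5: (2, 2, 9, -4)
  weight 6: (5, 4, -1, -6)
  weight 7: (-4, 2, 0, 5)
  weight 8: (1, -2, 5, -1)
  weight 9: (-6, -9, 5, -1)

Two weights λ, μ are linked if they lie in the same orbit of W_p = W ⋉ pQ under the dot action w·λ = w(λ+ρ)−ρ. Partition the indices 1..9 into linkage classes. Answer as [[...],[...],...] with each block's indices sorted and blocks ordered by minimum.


C ↔ A_4 under row/col permutation; |W(A_4)| = 120.

Ā_7 reps of the 9 weights (A_4, coords as presented):

  [1] (1, 3, 2, 0) · [2] (0, 0, 1, 3) · [3] (1, 0, 5, 0) · [4] (1, 0, 5, 0) · [5] (0, 0, 1, 3) · [6] (1, 0, 5, 0) · [7] (0, 0, 1, 3) · [8] (1, 0, 5, 0) · [9] (1, 0, 5, 0)

3 distinct reps among the 9 weights ⇒ 3 W_7-linkage classes:

[[1], [2, 5, 7], [3, 4, 6, 8, 9]]


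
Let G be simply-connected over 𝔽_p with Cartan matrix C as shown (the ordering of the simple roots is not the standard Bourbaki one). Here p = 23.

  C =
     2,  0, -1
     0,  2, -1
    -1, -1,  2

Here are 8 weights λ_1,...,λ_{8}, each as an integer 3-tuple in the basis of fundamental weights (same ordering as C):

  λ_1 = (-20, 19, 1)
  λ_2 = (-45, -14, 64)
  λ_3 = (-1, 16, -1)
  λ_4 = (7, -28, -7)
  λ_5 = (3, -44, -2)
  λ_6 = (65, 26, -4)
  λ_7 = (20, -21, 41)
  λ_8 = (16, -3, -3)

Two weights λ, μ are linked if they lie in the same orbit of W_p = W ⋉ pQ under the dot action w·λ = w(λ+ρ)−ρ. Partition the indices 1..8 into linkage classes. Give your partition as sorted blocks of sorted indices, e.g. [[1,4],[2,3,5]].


Root system A_3: the 3×3 matrix C matches after relabeling.

λ_j+ρ reflected into Ā_23 (⟨·,θ^∨⟩≤23); 3-tuples as given:

  1: (2, 3, 17) · 2: (13, 2, 2) · 3: (0, 17, 0) · 4: (13, 2, 2) · 5: (2, 3, 17) · 6: (2, 3, 17) · 7: (2, 3, 17) · 8: (13, 2, 2)

The 8 indices split into 3 linkage classes (same alcove rep ⇔ same W_23-dot-orbit):

[[1, 5, 6, 7], [2, 4, 8], [3]]


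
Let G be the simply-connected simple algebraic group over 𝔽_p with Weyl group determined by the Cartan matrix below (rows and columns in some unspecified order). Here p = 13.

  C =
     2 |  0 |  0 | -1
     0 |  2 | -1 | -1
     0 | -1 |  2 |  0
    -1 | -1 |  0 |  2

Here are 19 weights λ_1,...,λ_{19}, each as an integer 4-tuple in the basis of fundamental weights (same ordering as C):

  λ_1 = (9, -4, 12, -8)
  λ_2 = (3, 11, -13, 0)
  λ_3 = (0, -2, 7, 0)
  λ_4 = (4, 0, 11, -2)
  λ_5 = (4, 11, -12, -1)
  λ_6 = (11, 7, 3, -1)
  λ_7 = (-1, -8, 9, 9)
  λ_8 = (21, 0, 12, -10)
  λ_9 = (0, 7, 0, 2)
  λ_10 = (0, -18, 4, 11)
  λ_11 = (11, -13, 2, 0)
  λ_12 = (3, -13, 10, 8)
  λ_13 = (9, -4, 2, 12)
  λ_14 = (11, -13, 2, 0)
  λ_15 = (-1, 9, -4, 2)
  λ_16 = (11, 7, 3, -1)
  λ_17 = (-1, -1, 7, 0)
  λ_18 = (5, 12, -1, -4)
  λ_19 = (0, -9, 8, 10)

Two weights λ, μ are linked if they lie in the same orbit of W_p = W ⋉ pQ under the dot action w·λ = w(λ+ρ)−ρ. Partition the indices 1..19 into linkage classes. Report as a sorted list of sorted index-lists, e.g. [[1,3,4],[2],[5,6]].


Type A_4, rank 4, |W|=120; reorder rows/cols to standard.

Ā_13 reps of the 19 weights (A_4, coords as presented):

  λ_1 → (0, 7, 3, 3);  λ_2 → (0, 0, 8, 1);  λ_3 → (1, 1, 7, 0);  λ_4 → (0, 0, 8, 1);  λ_5 → (1, 1, 7, 0);  λ_6 → (1, 1, 7, 0);  λ_7 → (0, 7, 3, 3);  λ_8 → (0, 0, 8, 1);  λ_9 → (1, 8, 1, 3);  λ_10 → (0, 0, 8, 1);  λ_11 → (1, 8, 1, 3);  λ_12 → (1, 8, 1, 3);  λ_13 → (0, 7, 3, 3);  λ_14 → (1, 8, 1, 3);  λ_15 → (0, 7, 3, 3);  λ_16 → (1, 1, 7, 0);  λ_17 → (0, 0, 8, 1);  λ_18 → (0, 7, 3, 3);  λ_19 → (1, 8, 1, 3)

4 distinct reps among the 19 weights ⇒ 4 W_13-linkage classes:

[[1, 7, 13, 15, 18], [2, 4, 8, 10, 17], [3, 5, 6, 16], [9, 11, 12, 14, 19]]


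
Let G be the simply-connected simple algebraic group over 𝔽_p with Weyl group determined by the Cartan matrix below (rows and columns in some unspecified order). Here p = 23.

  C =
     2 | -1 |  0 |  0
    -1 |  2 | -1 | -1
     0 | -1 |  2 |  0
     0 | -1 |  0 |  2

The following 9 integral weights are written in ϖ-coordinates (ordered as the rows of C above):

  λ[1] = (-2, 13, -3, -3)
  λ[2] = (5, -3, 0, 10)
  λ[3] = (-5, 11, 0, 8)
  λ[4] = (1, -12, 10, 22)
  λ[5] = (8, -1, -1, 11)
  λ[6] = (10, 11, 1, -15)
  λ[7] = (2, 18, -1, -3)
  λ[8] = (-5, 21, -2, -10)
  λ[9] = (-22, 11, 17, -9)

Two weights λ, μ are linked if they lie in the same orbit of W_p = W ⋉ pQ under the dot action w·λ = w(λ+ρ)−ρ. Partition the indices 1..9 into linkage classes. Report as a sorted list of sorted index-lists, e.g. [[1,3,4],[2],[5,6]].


D_4 Cartan matrix, 4 simple roots permuted; ρ=(1,1,1,1).

Alcove-folded reps (p=23, 9 weights, presented ϖ-order):

  1: (1, 9, 2, 2)
  2: (4, 1, 1, 9)
  3: (4, 1, 1, 9)
  4: (9, 0, 0, 12)
  5: (9, 0, 0, 12)
  6: (9, 0, 0, 12)
  7: (3, 1, 0, 2)
  8: (4, 1, 1, 9)
  9: (4, 1, 1, 9)

Linkage partition of the 9 weights (4 classes, p=23):

[[1], [2, 3, 8, 9], [4, 5, 6], [7]]


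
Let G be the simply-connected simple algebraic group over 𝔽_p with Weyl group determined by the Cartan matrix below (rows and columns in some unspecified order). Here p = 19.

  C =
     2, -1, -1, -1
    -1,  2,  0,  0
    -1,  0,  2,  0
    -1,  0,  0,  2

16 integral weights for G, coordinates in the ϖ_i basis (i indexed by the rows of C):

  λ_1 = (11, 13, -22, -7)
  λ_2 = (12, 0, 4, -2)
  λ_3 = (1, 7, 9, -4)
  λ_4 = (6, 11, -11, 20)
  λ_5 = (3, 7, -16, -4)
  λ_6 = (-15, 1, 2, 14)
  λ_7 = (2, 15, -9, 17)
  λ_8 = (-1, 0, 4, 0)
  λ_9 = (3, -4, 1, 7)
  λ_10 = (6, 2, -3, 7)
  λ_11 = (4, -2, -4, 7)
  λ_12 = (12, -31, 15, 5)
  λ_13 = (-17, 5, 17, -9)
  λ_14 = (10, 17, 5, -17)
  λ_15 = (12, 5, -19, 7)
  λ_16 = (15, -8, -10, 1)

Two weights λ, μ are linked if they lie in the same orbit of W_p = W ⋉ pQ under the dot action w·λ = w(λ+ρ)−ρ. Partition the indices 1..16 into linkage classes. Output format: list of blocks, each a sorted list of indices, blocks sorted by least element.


Root system D_4: the 4×4 matrix C matches after relabeling.

Alcove-folded reps (p=19, 16 weights, presented ϖ-order):

    [1] (1, 1, 4, 7)
    [2] (0, 1, 5, 1)
    [3] (0, 7, 9, 2)
    [4] (0, 7, 9, 2)
    [5] (1, 3, 2, 8)
    [6] (1, 3, 2, 8)
    [7] (1, 2, 10, 0)
    [8] (0, 1, 5, 1)
    [9] (1, 3, 2, 8)
    [10] (1, 3, 2, 8)
    [11] (1, 1, 3, 8)
    [12] (1, 2, 10, 0)
    [13] (1, 2, 10, 0)
    [14] (1, 2, 10, 0)
    [15] (1, 2, 10, 0)
    [16] (0, 7, 9, 2)

Grouping the 16 weights by Ā_19-representative: 6 linkage classes.

[[1], [2, 8], [3, 4, 16], [5, 6, 9, 10], [7, 12, 13, 14, 15], [11]]


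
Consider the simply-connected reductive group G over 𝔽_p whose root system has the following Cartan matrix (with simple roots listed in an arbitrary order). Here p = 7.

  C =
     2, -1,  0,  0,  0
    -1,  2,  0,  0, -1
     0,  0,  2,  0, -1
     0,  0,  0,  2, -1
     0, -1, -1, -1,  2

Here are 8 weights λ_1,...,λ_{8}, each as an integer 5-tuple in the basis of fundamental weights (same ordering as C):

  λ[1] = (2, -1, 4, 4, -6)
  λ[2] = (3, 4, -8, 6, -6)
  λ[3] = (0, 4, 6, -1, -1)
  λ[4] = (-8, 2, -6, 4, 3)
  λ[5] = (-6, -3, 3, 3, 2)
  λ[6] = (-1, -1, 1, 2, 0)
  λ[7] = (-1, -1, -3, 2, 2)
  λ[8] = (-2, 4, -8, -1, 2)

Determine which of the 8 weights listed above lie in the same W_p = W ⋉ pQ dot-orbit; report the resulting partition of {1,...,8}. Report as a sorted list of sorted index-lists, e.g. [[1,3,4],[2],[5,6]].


Type D_5, rank 5, |W|=1920; reorder rows/cols to standard.

W_7-reps of the 8 weights in Ā_7 (same 5-coord order as C):

    [1] (2, 2, 0, 0, 0)
    [2] (2, 2, 0, 0, 0)
    [3] (0, 0, 4, 1, 1)
    [4] (2, 2, 0, 0, 0)
    [5] (2, 2, 0, 0, 0)
    [6] (0, 0, 2, 3, 1)
    [7] (0, 0, 2, 3, 1)
    [8] (0, 0, 2, 3, 1)

The 8 indices split into 3 linkage classes (same alcove rep ⇔ same W_7-dot-orbit):

[[1, 2, 4, 5], [3], [6, 7, 8]]


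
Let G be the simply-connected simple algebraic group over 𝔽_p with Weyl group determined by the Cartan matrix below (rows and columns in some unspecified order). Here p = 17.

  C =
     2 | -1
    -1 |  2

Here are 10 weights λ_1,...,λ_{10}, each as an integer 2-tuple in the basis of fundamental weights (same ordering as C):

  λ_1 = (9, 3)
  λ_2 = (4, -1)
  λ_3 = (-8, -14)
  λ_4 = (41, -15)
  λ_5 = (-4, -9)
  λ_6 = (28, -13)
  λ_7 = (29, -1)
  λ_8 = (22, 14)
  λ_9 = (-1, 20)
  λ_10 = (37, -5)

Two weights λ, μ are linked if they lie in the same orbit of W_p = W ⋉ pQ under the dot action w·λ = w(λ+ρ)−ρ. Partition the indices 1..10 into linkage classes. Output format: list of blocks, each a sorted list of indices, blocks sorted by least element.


Cartan matrix: type A_2 (|W|=6); un-permuting the 2 rows.

Each λ_j+ρ reduced to Ā_17; 2-tuples below use C's row order:

  λ_1+ρ ↦ (10, 4);  λ_2+ρ ↦ (5, 0);  λ_3+ρ ↦ (10, 4);  λ_4+ρ ↦ (8, 3);  λ_5+ρ ↦ (8, 3);  λ_6+ρ ↦ (5, 0);  λ_7+ρ ↦ (4, 13);  λ_8+ρ ↦ (4, 2);  λ_9+ρ ↦ (4, 13);  λ_10+ρ ↦ (4, 13)

Grouping the 10 weights by Ā_17-representative: 5 linkage classes.

[[1, 3], [2, 6], [4, 5], [7, 9, 10], [8]]


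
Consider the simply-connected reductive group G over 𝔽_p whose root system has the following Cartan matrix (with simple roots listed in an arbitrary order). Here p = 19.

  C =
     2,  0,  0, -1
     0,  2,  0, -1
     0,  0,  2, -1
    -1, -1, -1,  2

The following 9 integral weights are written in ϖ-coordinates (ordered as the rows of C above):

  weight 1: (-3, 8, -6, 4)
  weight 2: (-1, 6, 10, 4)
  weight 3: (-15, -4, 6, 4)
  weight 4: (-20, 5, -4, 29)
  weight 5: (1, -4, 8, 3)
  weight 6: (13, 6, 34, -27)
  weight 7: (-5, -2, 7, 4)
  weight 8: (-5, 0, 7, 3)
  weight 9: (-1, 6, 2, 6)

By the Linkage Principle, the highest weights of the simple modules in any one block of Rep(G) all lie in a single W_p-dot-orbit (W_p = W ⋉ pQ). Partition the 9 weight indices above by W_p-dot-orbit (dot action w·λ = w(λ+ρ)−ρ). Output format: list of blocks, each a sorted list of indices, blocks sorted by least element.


C ↔ D_4 under row/col permutation; |W(D_4)| = 192.

Folding the 9 weights λ_j+ρ into Ā_19 (reps in the given 4-coord order):

  λ_1 → (0, 7, 3, 2) · λ_2 → (4, 3, 7, 0) · λ_3 → (0, 7, 3, 2) · λ_4 → (6, 3, 6, 2) · λ_5 → (2, 3, 9, 1) · λ_6 → (4, 3, 7, 0) · λ_7 → (4, 1, 8, 0) · λ_8 → (4, 1, 8, 0) · λ_9 → (0, 7, 3, 2)

Linkage partition of the 9 weights (5 classes, p=19):

[[1, 3, 9], [2, 6], [4], [5], [7, 8]]


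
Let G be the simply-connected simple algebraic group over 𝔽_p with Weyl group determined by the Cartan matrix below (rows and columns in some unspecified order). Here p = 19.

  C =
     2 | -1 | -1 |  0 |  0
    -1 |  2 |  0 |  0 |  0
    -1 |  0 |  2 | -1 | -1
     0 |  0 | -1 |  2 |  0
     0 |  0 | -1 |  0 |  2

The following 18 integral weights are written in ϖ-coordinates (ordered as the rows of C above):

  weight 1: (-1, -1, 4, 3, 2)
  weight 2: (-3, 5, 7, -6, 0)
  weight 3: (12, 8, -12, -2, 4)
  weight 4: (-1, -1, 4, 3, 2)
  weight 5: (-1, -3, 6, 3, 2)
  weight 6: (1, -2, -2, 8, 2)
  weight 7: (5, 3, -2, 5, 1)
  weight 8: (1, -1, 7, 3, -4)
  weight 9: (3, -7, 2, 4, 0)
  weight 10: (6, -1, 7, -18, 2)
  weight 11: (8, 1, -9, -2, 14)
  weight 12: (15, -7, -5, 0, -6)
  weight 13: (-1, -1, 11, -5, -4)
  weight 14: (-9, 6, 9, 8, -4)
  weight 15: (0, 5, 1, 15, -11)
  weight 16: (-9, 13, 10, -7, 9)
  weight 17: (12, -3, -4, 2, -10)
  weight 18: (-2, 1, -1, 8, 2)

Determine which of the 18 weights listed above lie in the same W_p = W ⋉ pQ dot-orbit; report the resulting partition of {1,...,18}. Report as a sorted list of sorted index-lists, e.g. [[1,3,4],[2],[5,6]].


Dynkin diagram of C (from the 8 off-diagonal −1 entries): D_5.

Ā_19 reps of the 18 weights (D_5, coords as presented):

    λ_1+ρ ↦ (0, 0, 5, 4, 3)
    λ_2+ρ ↦ (2, 4, 1, 5, 1)
    λ_3+ρ ↦ (2, 4, 1, 5, 1)
    λ_4+ρ ↦ (0, 0, 5, 4, 3)
    λ_5+ρ ↦ (0, 0, 5, 4, 3)
    λ_6+ρ ↦ (0, 1, 1, 8, 2)
    λ_7+ρ ↦ (2, 4, 1, 5, 1)
    λ_8+ρ ↦ (0, 0, 5, 4, 3)
    λ_9+ρ ↦ (2, 4, 1, 5, 1)
    λ_10+ρ ↦ (0, 2, 1, 8, 6)
    λ_11+ρ ↦ (0, 2, 1, 8, 6)
    λ_12+ρ ↦ (2, 4, 1, 5, 1)
    λ_13+ρ ↦ (0, 0, 5, 4, 3)
    λ_14+ρ ↦ (0, 1, 1, 8, 2)
    λ_15+ρ ↦ (0, 1, 1, 8, 2)
    λ_16+ρ ↦ (1, 2, 3, 2, 2)
    λ_17+ρ ↦ (0, 1, 1, 8, 2)
    λ_18+ρ ↦ (0, 1, 1, 8, 2)

Grouping the 18 weights by Ā_19-representative: 5 linkage classes.

[[1, 4, 5, 8, 13], [2, 3, 7, 9, 12], [6, 14, 15, 17, 18], [10, 11], [16]]


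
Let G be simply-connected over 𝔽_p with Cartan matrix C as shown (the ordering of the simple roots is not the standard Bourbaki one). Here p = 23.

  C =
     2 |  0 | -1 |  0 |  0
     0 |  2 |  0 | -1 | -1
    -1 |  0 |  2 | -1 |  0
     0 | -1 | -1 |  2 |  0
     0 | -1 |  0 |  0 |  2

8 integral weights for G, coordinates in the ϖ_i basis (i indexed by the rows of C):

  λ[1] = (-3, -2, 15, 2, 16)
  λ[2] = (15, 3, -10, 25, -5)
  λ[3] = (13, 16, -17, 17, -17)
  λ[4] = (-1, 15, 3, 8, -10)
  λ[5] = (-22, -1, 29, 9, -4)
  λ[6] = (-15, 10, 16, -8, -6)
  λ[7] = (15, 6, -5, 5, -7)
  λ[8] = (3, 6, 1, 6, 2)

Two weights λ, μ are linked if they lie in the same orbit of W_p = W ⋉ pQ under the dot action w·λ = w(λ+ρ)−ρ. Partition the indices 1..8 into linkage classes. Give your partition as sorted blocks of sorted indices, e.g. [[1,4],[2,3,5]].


A_5 Cartan matrix, 5 simple roots permuted; ρ=(1,1,1,1,1).

Folding the 8 weights λ_j+ρ into Ā_23 (reps in the given 5-coord order):

    [1] (10, 1, 4, 2, 4)
    [2] (4, 7, 2, 7, 3)
    [3] (10, 1, 4, 2, 4)
    [4] (4, 7, 2, 7, 3)
    [5] (4, 7, 2, 7, 3)
    [6] (10, 1, 4, 2, 4)
    [7] (10, 1, 4, 2, 4)
    [8] (4, 7, 2, 7, 3)

2 distinct reps among the 8 weights ⇒ 2 W_23-linkage classes:

[[1, 3, 6, 7], [2, 4, 5, 8]]


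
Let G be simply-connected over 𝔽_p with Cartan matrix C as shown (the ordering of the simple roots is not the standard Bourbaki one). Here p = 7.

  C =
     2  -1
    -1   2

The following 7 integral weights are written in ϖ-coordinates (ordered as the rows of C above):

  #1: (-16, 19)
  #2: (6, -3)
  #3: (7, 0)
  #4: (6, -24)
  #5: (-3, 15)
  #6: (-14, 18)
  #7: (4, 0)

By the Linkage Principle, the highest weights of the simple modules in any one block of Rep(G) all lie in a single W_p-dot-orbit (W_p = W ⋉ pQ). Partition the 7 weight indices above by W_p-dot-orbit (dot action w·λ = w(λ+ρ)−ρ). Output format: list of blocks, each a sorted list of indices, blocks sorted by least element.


C ↔ A_2 under row/col permutation; |W(A_2)| = 6.

Alcove-folded reps (p=7, 7 weights, presented ϖ-order):

  λ_1 → (5, 1) · λ_2 → (5, 2) · λ_3 → (5, 1) · λ_4 → (5, 2) · λ_5 → (5, 2) · λ_6 → (5, 1) · λ_7 → (5, 1)

2 distinct reps among the 7 weights ⇒ 2 W_7-linkage classes:

[[1, 3, 6, 7], [2, 4, 5]]


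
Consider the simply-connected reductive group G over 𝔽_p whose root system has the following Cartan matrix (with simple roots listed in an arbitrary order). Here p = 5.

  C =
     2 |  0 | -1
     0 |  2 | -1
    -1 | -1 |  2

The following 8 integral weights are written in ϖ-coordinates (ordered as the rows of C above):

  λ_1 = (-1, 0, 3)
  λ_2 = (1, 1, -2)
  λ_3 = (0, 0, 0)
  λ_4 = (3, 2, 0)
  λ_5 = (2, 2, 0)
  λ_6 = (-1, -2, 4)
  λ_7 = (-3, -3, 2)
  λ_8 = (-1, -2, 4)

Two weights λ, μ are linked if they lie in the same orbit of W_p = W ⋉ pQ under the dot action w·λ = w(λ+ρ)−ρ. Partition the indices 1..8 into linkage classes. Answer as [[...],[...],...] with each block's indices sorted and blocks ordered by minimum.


Type A_3, rank 3, |W|=24; reorder rows/cols to standard.

λ_j+ρ reflected into Ā_5 (⟨·,θ^∨⟩≤5); 3-tuples as given:

  λ_1 → (0, 1, 4);  λ_2 → (1, 1, 1);  λ_3 → (1, 1, 1);  λ_4 → (1, 0, 1);  λ_5 → (1, 1, 1);  λ_6 → (0, 1, 4);  λ_7 → (1, 1, 1);  λ_8 → (0, 1, 4)

These 8 weights hit 3 W_5-dot-orbits; sizes (3, 4, 1):

[[1, 6, 8], [2, 3, 5, 7], [4]]


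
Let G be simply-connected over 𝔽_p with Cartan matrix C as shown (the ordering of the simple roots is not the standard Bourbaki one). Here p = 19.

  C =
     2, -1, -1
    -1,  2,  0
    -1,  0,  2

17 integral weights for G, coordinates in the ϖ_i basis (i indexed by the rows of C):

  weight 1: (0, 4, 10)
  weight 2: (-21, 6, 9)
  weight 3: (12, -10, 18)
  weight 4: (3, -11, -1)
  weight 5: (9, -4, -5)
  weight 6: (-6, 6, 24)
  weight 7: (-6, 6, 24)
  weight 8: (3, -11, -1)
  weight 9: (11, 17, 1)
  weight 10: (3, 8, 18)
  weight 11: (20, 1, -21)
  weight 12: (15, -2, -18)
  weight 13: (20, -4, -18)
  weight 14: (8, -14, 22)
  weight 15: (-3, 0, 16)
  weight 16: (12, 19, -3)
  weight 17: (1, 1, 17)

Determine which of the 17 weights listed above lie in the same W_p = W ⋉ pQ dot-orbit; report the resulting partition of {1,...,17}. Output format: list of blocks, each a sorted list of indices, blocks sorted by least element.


A_3 Cartan matrix, 3 simple roots permuted; ρ=(1,1,1).

W_19-reps of the 17 weights in Ā_19 (same 3-coord order as C):

  1: (1, 5, 11)
  2: (3, 9, 6)
  3: (0, 4, 6)
  4: (0, 4, 6)
  5: (3, 3, 4)
  6: (1, 5, 11)
  7: (1, 5, 11)
  8: (0, 4, 6)
  9: (1, 5, 11)
  10: (0, 4, 6)
  11: (1, 1, 15)
  12: (1, 1, 15)
  13: (1, 1, 15)
  14: (0, 4, 6)
  15: (1, 1, 15)
  16: (1, 5, 11)
  17: (1, 1, 15)

The 17 indices split into 5 linkage classes (same alcove rep ⇔ same W_19-dot-orbit):

[[1, 6, 7, 9, 16], [2], [3, 4, 8, 10, 14], [5], [11, 12, 13, 15, 17]]


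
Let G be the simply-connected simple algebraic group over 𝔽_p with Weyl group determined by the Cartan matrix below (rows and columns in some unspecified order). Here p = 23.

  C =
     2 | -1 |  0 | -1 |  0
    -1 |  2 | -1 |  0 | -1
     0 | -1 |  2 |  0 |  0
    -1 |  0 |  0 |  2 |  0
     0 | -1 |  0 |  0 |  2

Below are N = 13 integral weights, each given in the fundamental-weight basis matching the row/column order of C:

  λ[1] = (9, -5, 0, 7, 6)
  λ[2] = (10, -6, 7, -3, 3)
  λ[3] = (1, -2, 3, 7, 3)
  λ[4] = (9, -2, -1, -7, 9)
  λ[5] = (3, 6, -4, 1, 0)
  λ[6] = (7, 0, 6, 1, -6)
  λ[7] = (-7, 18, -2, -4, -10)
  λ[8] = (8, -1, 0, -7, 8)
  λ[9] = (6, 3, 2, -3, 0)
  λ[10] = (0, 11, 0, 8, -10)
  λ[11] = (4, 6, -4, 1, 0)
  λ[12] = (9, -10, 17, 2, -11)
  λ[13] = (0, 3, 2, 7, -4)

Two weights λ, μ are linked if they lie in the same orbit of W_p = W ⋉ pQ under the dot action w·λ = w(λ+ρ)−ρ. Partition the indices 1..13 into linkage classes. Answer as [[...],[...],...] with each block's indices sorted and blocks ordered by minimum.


Type D_5, rank 5, |W|=1920; reorder rows/cols to standard.

Alcove-folded reps (p=23, 13 weights, presented ϖ-order):

  λ_1 → (1, 1, 3, 8, 3)
  λ_2 → (4, 4, 3, 2, 1)
  λ_3 → (1, 1, 3, 8, 3)
  λ_4 → (3, 0, 1, 6, 9)
  λ_5 → (4, 4, 3, 2, 1)
  λ_6 → (4, 4, 3, 2, 1)
  λ_7 → (3, 0, 1, 6, 9)
  λ_8 → (3, 0, 1, 6, 9)
  λ_9 → (4, 4, 3, 2, 1)
  λ_10 → (3, 0, 1, 6, 9)
  λ_11 → (4, 4, 3, 2, 1)
  λ_12 → (3, 0, 1, 6, 9)
  λ_13 → (1, 1, 3, 8, 3)

The 13 indices split into 3 linkage classes (same alcove rep ⇔ same W_23-dot-orbit):

[[1, 3, 13], [2, 5, 6, 9, 11], [4, 7, 8, 10, 12]]


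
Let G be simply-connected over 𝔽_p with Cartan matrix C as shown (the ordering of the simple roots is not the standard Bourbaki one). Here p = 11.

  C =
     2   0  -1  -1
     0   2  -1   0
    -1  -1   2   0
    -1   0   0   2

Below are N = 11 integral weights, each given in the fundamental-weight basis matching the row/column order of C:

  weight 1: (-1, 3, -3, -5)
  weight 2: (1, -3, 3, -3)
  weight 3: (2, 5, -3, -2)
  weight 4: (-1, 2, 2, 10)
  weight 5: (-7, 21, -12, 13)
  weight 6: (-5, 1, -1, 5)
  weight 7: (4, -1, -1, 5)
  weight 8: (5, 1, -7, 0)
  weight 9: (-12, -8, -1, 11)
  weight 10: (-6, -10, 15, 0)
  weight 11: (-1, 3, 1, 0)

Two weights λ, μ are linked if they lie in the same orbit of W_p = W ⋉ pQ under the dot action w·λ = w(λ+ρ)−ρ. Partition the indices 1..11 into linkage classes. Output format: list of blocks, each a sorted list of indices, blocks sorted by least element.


Dynkin diagram of C (from the 6 off-diagonal −1 entries): A_4.

Alcove-folded reps (p=11, 11 weights, presented ϖ-order):

  λ_1 → (0, 2, 2, 2)
  λ_2 → (0, 2, 2, 2)
  λ_3 → (0, 4, 2, 1)
  λ_4 → (0, 3, 0, 5)
  λ_5 → (0, 3, 0, 5)
  λ_6 → (0, 2, 2, 2)
  λ_7 → (5, 0, 0, 6)
  λ_8 → (0, 4, 2, 1)
  λ_9 → (0, 4, 0, 1)
  λ_10 → (0, 4, 2, 1)
  λ_11 → (0, 4, 2, 1)

Grouping the 11 weights by Ā_11-representative: 5 linkage classes.

[[1, 2, 6], [3, 8, 10, 11], [4, 5], [7], [9]]


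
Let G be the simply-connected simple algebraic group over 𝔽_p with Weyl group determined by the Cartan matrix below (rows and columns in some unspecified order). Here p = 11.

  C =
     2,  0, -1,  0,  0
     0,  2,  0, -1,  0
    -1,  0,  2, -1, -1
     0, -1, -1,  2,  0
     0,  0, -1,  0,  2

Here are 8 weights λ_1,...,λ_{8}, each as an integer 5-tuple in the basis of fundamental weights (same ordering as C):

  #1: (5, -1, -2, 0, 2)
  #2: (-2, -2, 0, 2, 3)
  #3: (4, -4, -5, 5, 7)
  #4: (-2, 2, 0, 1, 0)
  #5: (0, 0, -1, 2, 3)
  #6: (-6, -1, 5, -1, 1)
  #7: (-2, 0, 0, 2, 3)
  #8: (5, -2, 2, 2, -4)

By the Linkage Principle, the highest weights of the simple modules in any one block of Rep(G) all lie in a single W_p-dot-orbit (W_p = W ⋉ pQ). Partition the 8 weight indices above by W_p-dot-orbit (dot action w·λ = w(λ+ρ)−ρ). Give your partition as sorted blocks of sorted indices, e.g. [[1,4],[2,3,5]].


Dynkin diagram of C (from the 8 off-diagonal −1 entries): D_5.

Ā_11 reps of the 8 weights (D_5, coords as presented):

  λ_1+ρ ↦ (5, 0, 1, 0, 2)
  λ_2+ρ ↦ (1, 1, 0, 2, 4)
  λ_3+ρ ↦ (1, 1, 0, 2, 4)
  λ_4+ρ ↦ (1, 3, 0, 2, 1)
  λ_5+ρ ↦ (1, 1, 0, 2, 4)
  λ_6+ρ ↦ (5, 0, 1, 0, 2)
  λ_7+ρ ↦ (1, 1, 0, 2, 4)
  λ_8+ρ ↦ (5, 0, 1, 0, 2)

Linkage partition of the 8 weights (3 classes, p=11):

[[1, 6, 8], [2, 3, 5, 7], [4]]


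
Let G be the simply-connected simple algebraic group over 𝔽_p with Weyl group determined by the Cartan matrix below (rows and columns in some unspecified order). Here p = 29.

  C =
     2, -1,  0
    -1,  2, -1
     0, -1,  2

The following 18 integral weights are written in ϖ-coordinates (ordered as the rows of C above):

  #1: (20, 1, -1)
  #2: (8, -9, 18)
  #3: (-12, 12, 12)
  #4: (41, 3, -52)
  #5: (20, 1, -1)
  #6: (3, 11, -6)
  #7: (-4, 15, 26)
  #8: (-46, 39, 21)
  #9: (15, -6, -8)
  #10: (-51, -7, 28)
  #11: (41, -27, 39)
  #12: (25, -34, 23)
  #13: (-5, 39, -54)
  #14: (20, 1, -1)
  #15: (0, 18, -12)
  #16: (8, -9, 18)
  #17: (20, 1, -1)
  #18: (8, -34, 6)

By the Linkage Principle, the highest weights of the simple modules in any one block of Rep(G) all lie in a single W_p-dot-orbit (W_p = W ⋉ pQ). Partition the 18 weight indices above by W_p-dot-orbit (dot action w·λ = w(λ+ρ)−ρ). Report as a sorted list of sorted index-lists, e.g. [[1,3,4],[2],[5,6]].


Cartan matrix: type A_3 (|W|=24); un-permuting the 3 rows.

Each λ_j+ρ reduced to Ā_29; 3-tuples below use C's row order:

    λ_1 → (21, 2, 0)
    λ_2 → (1, 8, 11)
    λ_3 → (11, 2, 13)
    λ_4 → (4, 7, 5)
    λ_5 → (21, 2, 0)
    λ_6 → (4, 7, 5)
    λ_7 → (11, 2, 13)
    λ_8 → (4, 7, 5)
    λ_9 → (4, 7, 5)
    λ_10 → (21, 2, 0)
    λ_11 → (11, 2, 13)
    λ_12 → (3, 17, 5)
    λ_13 → (4, 7, 5)
    λ_14 → (21, 2, 0)
    λ_15 → (1, 8, 11)
    λ_16 → (1, 8, 11)
    λ_17 → (21, 2, 0)
    λ_18 → (3, 17, 5)

Partition of {1..18} into 5 W_29-dot-orbits:

[[1, 5, 10, 14, 17], [2, 15, 16], [3, 7, 11], [4, 6, 8, 9, 13], [12, 18]]


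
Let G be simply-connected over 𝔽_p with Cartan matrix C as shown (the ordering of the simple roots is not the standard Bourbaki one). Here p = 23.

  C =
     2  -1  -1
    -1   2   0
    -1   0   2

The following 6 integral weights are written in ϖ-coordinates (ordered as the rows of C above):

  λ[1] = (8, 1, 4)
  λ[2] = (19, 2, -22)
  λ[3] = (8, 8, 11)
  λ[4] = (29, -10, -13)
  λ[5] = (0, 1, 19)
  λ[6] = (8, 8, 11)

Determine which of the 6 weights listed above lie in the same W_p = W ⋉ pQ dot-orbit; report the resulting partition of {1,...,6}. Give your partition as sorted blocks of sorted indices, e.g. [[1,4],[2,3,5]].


Dynkin diagram of C (from the 4 off-diagonal −1 entries): A_3.

Each λ_j+ρ reduced to Ā_23; 3-tuples below use C's row order:

    λ_1 → (9, 2, 5)
    λ_2 → (1, 2, 20)
    λ_3 → (9, 2, 5)
    λ_4 → (9, 2, 5)
    λ_5 → (1, 2, 20)
    λ_6 → (9, 2, 5)

The 6 indices split into 2 linkage classes (same alcove rep ⇔ same W_23-dot-orbit):

[[1, 3, 4, 6], [2, 5]]
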